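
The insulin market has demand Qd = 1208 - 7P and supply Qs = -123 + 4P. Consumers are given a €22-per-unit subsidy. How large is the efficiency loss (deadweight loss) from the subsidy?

Deadweight loss = €616

Pre-subsidy: 1208 - 7P = -123 + 4P gives P* = 121, Q* = 361.
With the rebate, buyers effectively pay Pb = Ps − 22, where Ps is the price sellers receive.
Demand in terms of Ps becomes Qd = 1208 − 7(Ps − 22) = 1362 - 7Ps. Setting this equal to supply: 1362 - 7Ps = -123 + 4Ps, so Ps = 135.
Buyers pay Pb = 135 − 22 = 113; Q' = -123 + 4·135 = 417.
The subsidy expands output by 417 − 361 = 56 past the efficient level; on those units the gap between marginal cost and willingness to pay runs from 0 up to 22.
DWL = ½ × 22 × 56 = 616.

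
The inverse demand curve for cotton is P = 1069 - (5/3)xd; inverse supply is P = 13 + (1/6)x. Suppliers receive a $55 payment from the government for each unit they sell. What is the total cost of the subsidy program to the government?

Pre-subsidy: 1069 - (5/3)x = 13 + (1/6)x gives x* = 576 and P* = 109.
With the subsidy, sellers receive Ps = Pb + 55 for each unit, where Pb is the price buyers pay.
On the curves, Pb = 1069 - (5/3)x and Ps = 13 + (1/6)x; the wedge Ps − Pb = 55 gives 13 + (1/6)x − (1069 - (5/3)x) = 55, so x' = 606.
Then Pb = 1069 − (5/3)·606 = 59 and Ps = 13 + (1/6)·606 = 114.
Government outlay = subsidy × quantity = 55 × 606 = 33330.

Government cost = $33330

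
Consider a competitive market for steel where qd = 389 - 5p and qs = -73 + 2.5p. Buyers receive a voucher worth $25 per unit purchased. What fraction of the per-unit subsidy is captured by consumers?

Pre-subsidy: 389 - 5p = -73 + 2.5p gives p* = 61.6, q* = 81.
With the rebate, buyers effectively pay pb = ps − 25, where ps is the price sellers receive.
Demand in terms of ps becomes qd = 389 − 5(ps − 25) = 514 - 5ps. Setting this equal to supply: 514 - 5ps = -73 + 2.5ps, so ps = 1174/15.
Buyers pay pb = 1174/15 − 25 = 799/15; q' = -73 + 2.5·(1174/15) = 368/3.
Buyers' price falls by p* − pb = 61.6 − 799/15 = 25/3; sellers' price rises by ps − p* = 1174/15 − 61.6 = 50/3.
So consumers capture (25/3)/25 = 1/3 of each unit of subsidy.

Consumer share = 1/3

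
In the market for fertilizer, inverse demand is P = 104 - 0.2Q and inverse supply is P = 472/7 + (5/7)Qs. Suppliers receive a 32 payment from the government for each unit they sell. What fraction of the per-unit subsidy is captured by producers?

Producer share = 0.78125

Pre-subsidy: 104 - 0.2Q = 472/7 + (5/7)Q gives Q* = 40 and P* = 96.
With the subsidy, sellers receive Ps = Pb + 32 for each unit, where Pb is the price buyers pay.
On the curves, Pb = 104 - 0.2Q and Ps = 472/7 + (5/7)Q; the wedge Ps − Pb = 32 gives 472/7 + (5/7)Q − (104 - 0.2Q) = 32, so Q' = 75.
Then Pb = 104 − 0.2·75 = 89 and Ps = 472/7 + (5/7)·75 = 121.
Buyers' price falls by P* − Pb = 96 − 89 = 7; sellers' price rises by Ps − P* = 121 − 96 = 25.
So producers capture 25/32 = 0.78125 of each unit of subsidy.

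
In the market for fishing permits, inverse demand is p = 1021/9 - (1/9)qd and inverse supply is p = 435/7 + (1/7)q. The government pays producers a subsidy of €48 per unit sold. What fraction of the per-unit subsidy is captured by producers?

Pre-subsidy: 1021/9 - (1/9)q = 435/7 + (1/7)q gives q* = 202 and p* = 91.
With the subsidy, sellers receive ps = pb + 48 for each unit, where pb is the price buyers pay.
On the curves, pb = 1021/9 - (1/9)q and ps = 435/7 + (1/7)q; the wedge ps − pb = 48 gives 435/7 + (1/7)q − (1021/9 - (1/9)q) = 48, so q' = 391.
Then pb = 1021/9 − (1/9)·391 = 70 and ps = 435/7 + (1/7)·391 = 118.
Buyers' price falls by p* − pb = 91 − 70 = 21; sellers' price rises by ps − p* = 118 − 91 = 27.
So producers capture 27/48 = 0.5625 of each unit of subsidy.

Producer share = 0.5625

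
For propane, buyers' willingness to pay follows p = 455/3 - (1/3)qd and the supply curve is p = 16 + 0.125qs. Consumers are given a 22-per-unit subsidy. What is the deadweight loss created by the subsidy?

Pre-subsidy: 455/3 - (1/3)q = 16 + 0.125q gives q* = 296 and p* = 53.
With the rebate, buyers effectively pay pb = ps − 22, where ps is the price sellers receive.
On the curves, pb = 455/3 - (1/3)q and ps = 16 + 0.125q; the wedge ps − pb = 22 gives 16 + 0.125q − (455/3 - (1/3)q) = 22, so q' = 344.
Then pb = 455/3 − (1/3)·344 = 37 and ps = 16 + 0.125·344 = 59.
The subsidy expands output by 344 − 296 = 48 past the efficient level; on those units the gap between marginal cost and willingness to pay runs from 0 up to 22.
DWL = ½ × 22 × 48 = 528.

Deadweight loss = 528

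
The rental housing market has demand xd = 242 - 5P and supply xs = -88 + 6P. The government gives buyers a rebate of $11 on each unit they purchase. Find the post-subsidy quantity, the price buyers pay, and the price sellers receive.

x' = 122; buyers pay $24; sellers receive $35

Pre-subsidy: 242 - 5P = -88 + 6P gives P* = 30, x* = 92.
With the rebate, buyers effectively pay Pb = Ps − 11, where Ps is the price sellers receive.
Demand in terms of Ps becomes xd = 242 − 5(Ps − 11) = 297 - 5Ps. Setting this equal to supply: 297 - 5Ps = -88 + 6Ps, so Ps = 35.
Buyers pay Pb = 35 − 11 = 24; x' = -88 + 6·35 = 122.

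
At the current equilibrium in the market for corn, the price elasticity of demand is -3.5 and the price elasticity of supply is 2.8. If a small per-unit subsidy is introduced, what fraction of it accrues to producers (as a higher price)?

For a small subsidy around the equilibrium, the benefit split depends on the relative slopes, which at a point are proportional to the elasticities.
Buyer share = εs/(εs + |εd|) = 2.8/(2.8 + 3.5) = 4/9; seller share = |εd|/(εs + |εd|) = 5/9.
So producers capture 5/9 of the subsidy.

Producer share = 5/9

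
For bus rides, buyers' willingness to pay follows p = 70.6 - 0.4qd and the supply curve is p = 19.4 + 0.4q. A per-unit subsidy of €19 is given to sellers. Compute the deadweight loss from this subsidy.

Deadweight loss = €225.625

Pre-subsidy: 70.6 - 0.4q = 19.4 + 0.4q gives q* = 64 and p* = 45.
With the subsidy, sellers receive ps = pb + 19 for each unit, where pb is the price buyers pay.
On the curves, pb = 70.6 - 0.4q and ps = 19.4 + 0.4q; the wedge ps − pb = 19 gives 19.4 + 0.4q − (70.6 - 0.4q) = 19, so q' = 87.75.
Then pb = 70.6 − 0.4·87.75 = 35.5 and ps = 19.4 + 0.4·87.75 = 54.5.
The subsidy expands output by 87.75 − 64 = 23.75 past the efficient level; on those units the gap between marginal cost and willingness to pay runs from 0 up to 19.
DWL = ½ × 19 × 23.75 = 225.625.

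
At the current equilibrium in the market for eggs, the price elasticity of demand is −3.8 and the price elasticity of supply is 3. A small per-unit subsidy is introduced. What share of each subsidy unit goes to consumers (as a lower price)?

Consumer share = 15/34

For a small subsidy around the equilibrium, the benefit split depends on the relative slopes, which at a point are proportional to the elasticities.
Buyer share = εs/(εs + |εd|) = 3/(3 + 3.8) = 15/34; seller share = |εd|/(εs + |εd|) = 19/34.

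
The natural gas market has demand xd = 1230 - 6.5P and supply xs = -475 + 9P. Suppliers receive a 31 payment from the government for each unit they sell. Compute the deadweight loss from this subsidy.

Deadweight loss = 1813.5

Pre-subsidy: 1230 - 6.5P = -475 + 9P gives P* = 110, x* = 515.
With the subsidy, sellers receive Ps = Pb + 31 for each unit, where Pb is the price buyers pay.
Supply in terms of Pb becomes xs = -475 + 9(Pb + 31) = -196 + 9Pb. Setting this equal to demand: 1230 - 6.5Pb = -196 + 9Pb, so Pb = 92.
Sellers receive Ps = 92 + 31 = 123; x' = 1230 − 6.5·92 = 632.
The subsidy expands output by 632 − 515 = 117 past the efficient level; on those units the gap between marginal cost and willingness to pay runs from 0 up to 31.
DWL = ½ × 31 × 117 = 1813.5.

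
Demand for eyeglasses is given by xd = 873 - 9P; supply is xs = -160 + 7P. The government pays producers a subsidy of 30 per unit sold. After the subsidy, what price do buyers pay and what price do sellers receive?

Buyers pay 51.4375; sellers receive 81.4375

Pre-subsidy: 873 - 9P = -160 + 7P gives P* = 64.5625, x* = 291.9375.
With the subsidy, sellers receive Ps = Pb + 30 for each unit, where Pb is the price buyers pay.
Supply in terms of Pb becomes xs = -160 + 7(Pb + 30) = 50 + 7Pb. Setting this equal to demand: 873 - 9Pb = 50 + 7Pb, so Pb = 51.4375.
Sellers receive Ps = 51.4375 + 30 = 81.4375; x' = 873 − 9·51.4375 = 410.0625.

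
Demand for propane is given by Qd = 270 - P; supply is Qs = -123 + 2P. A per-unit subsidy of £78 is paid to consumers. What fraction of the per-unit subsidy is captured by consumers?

Pre-subsidy: 270 - P = -123 + 2P gives P* = 131, Q* = 139.
With the rebate, buyers effectively pay Pb = Ps − 78, where Ps is the price sellers receive.
Demand in terms of Ps becomes Qd = 270 − 1(Ps − 78) = 348 - Ps. Setting this equal to supply: 348 - Ps = -123 + 2Ps, so Ps = 157.
Buyers pay Pb = 157 − 78 = 79; Q' = -123 + 2·157 = 191.
Buyers' price falls by P* − Pb = 131 − 79 = 52; sellers' price rises by Ps − P* = 157 − 131 = 26.
So consumers capture 52/78 = 2/3 of each unit of subsidy.

Consumer share = 2/3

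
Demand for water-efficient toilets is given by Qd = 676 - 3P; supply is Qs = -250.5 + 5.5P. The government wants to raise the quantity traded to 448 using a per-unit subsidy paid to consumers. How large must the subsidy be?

Required subsidy s = 51 per unit

At Q = 448, invert demand for the buyer price: Pb = (676 − 448)/3 = 76; invert supply for the seller price: Ps = (448 − (-250.5))/5.5 = 127.
The subsidy must fill the gap: s = Ps − Pb = 127 − 76 = 51.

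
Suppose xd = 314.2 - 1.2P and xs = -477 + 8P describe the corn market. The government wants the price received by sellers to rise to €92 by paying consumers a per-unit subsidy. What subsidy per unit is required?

Required subsidy s = €46 per unit

At a seller price of 92, quantity supplied is -477 + 8·92 = 259.
Buyers absorb 259 only when they pay Pb with 314.2 − 1.2·Pb = 259, i.e. Pb = 46.
s = Ps − Pb = 92 − 46 = 46.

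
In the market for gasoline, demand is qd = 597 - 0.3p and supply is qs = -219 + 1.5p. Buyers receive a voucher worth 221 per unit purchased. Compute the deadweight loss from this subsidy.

Pre-subsidy: 597 - 0.3p = -219 + 1.5p gives p* = 1360/3, q* = 461.
With the rebate, buyers effectively pay pb = ps − 221, where ps is the price sellers receive.
Demand in terms of ps becomes qd = 597 − 0.3(ps − 221) = 663.3 - 0.3ps. Setting this equal to supply: 663.3 - 0.3ps = -219 + 1.5ps, so ps = 2941/6.
Buyers pay pb = 2941/6 − 221 = 1615/6; q' = -219 + 1.5·(2941/6) = 516.25.
The subsidy expands output by 516.25 − 461 = 55.25 past the efficient level; on those units the gap between marginal cost and willingness to pay runs from 0 up to 221.
DWL = ½ × 221 × 55.25 = 6105.125.

Deadweight loss = 6105.125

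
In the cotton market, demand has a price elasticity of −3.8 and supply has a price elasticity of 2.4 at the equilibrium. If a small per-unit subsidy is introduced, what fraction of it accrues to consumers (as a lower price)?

For a small subsidy around the equilibrium, the benefit split depends on the relative slopes, which at a point are proportional to the elasticities.
Buyer share = εs/(εs + |εd|) = 2.4/(2.4 + 3.8) = 12/31; seller share = |εd|/(εs + |εd|) = 19/31.

Consumer share = 12/31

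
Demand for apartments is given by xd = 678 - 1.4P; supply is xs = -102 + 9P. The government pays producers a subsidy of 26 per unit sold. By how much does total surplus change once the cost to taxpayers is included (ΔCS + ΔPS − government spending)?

Net change in total surplus = -409.5

Pre-subsidy: 678 - 1.4P = -102 + 9P gives P* = 75, x* = 573.
With the subsidy, sellers receive Ps = Pb + 26 for each unit, where Pb is the price buyers pay.
Supply in terms of Pb becomes xs = -102 + 9(Pb + 26) = 132 + 9Pb. Setting this equal to demand: 678 - 1.4Pb = 132 + 9Pb, so Pb = 52.5.
Sellers receive Ps = 52.5 + 26 = 78.5; x' = 678 − 1.4·52.5 = 604.5.
ΔCS = ½(573 + 604.5)(75 − 52.5) = 13246.875; ΔPS = ½(573 + 604.5)(78.5 − 75) = 2060.625.
Government spending = 26 × 604.5 = 15717.
Net change = 13246.875 + 2060.625 − 15717 = -409.5. The loss equals the DWL triangle ½·26·31.5.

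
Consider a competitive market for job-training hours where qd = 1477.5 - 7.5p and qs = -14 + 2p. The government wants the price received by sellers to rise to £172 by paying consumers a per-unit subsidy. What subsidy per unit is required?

Required subsidy s = £19 per unit

At a seller price of 172, quantity supplied is -14 + 2·172 = 330.
Buyers absorb 330 only when they pay pb with 1477.5 − 7.5·pb = 330, i.e. pb = 153.
s = ps − pb = 172 − 153 = 19.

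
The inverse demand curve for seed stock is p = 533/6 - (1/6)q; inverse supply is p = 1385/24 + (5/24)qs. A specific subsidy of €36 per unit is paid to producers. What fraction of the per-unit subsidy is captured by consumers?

Pre-subsidy: 533/6 - (1/6)q = 1385/24 + (5/24)q gives q* = 83 and p* = 75.
With the subsidy, sellers receive ps = pb + 36 for each unit, where pb is the price buyers pay.
On the curves, pb = 533/6 - (1/6)q and ps = 1385/24 + (5/24)q; the wedge ps − pb = 36 gives 1385/24 + (5/24)q − (533/6 - (1/6)q) = 36, so q' = 179.
Then pb = 533/6 − (1/6)·179 = 59 and ps = 1385/24 + (5/24)·179 = 95.
Buyers' price falls by p* − pb = 75 − 59 = 16; sellers' price rises by ps − p* = 95 − 75 = 20.
So consumers capture 16/36 = 4/9 of each unit of subsidy.

Consumer share = 4/9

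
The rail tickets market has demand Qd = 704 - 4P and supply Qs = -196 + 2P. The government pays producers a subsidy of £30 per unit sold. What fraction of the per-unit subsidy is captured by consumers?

Pre-subsidy: 704 - 4P = -196 + 2P gives P* = 150, Q* = 104.
With the subsidy, sellers receive Ps = Pb + 30 for each unit, where Pb is the price buyers pay.
Supply in terms of Pb becomes Qs = -196 + 2(Pb + 30) = -136 + 2Pb. Setting this equal to demand: 704 - 4Pb = -136 + 2Pb, so Pb = 140.
Sellers receive Ps = 140 + 30 = 170; Q' = 704 − 4·140 = 144.
Buyers' price falls by P* − Pb = 150 − 140 = 10; sellers' price rises by Ps − P* = 170 − 150 = 20.
So consumers capture 10/30 = 1/3 of each unit of subsidy.

Consumer share = 1/3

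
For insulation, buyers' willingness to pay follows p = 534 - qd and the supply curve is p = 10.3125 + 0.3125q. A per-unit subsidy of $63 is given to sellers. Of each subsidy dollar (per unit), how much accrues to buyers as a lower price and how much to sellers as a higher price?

Buyers gain $48 per unit; sellers gain $15 per unit

Pre-subsidy: 534 - q = 10.3125 + 0.3125q gives q* = 399 and p* = 135.
With the subsidy, sellers receive ps = pb + 63 for each unit, where pb is the price buyers pay.
On the curves, pb = 534 - q and ps = 10.3125 + 0.3125q; the wedge ps − pb = 63 gives 10.3125 + 0.3125q − (534 - q) = 63, so q' = 447.
Then pb = 534 − 1·447 = 87 and ps = 10.3125 + 0.3125·447 = 150.
Buyers' price falls by p* − pb = 135 − 87 = 48; sellers' price rises by ps − p* = 150 − 135 = 15.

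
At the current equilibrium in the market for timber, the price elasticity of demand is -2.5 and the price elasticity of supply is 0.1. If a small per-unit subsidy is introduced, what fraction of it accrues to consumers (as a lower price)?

For a small subsidy around the equilibrium, the benefit split depends on the relative slopes, which at a point are proportional to the elasticities.
Buyer share = εs/(εs + |εd|) = 0.1/(0.1 + 2.5) = 1/26; seller share = |εd|/(εs + |εd|) = 25/26.

Consumer share = 1/26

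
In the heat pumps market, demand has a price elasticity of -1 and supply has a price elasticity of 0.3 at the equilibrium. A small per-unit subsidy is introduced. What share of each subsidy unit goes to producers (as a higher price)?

For a small subsidy around the equilibrium, the benefit split depends on the relative slopes, which at a point are proportional to the elasticities.
Buyer share = εs/(εs + |εd|) = 0.3/(0.3 + 1) = 3/13; seller share = |εd|/(εs + |εd|) = 10/13.
So producers capture 10/13 of the subsidy.

Producer share = 10/13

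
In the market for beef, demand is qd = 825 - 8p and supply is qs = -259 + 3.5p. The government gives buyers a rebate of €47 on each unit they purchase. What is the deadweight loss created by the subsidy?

Pre-subsidy: 825 - 8p = -259 + 3.5p gives p* = 2168/23, q* = 1631/23.
With the rebate, buyers effectively pay pb = ps − 47, where ps is the price sellers receive.
Demand in terms of ps becomes qd = 825 − 8(ps − 47) = 1201 - 8ps. Setting this equal to supply: 1201 - 8ps = -259 + 3.5ps, so ps = 2920/23.
Buyers pay pb = 2920/23 − 47 = 1839/23; q' = -259 + 3.5·(2920/23) = 4263/23.
The subsidy expands output by 4263/23 − 1631/23 = 2632/23 past the efficient level; on those units the gap between marginal cost and willingness to pay runs from 0 up to 47.
DWL = ½ × 47 × 2632/23 = 61852/23.

Deadweight loss = 61852/23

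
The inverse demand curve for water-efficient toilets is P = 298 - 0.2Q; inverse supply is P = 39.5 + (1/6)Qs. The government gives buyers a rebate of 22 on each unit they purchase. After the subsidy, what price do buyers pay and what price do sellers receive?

Pre-subsidy: 298 - 0.2Q = 39.5 + (1/6)Q gives Q* = 705 and P* = 157.
With the rebate, buyers effectively pay Pb = Ps − 22, where Ps is the price sellers receive.
On the curves, Pb = 298 - 0.2Q and Ps = 39.5 + (1/6)Q; the wedge Ps − Pb = 22 gives 39.5 + (1/6)Q − (298 - 0.2Q) = 22, so Q' = 765.
Then Pb = 298 − 0.2·765 = 145 and Ps = 39.5 + (1/6)·765 = 167.

Buyers pay 145; sellers receive 167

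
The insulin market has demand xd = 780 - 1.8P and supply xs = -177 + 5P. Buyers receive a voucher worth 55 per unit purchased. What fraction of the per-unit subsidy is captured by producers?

Pre-subsidy: 780 - 1.8P = -177 + 5P gives P* = 4785/34, x* = 17907/34.
With the rebate, buyers effectively pay Pb = Ps − 55, where Ps is the price sellers receive.
Demand in terms of Ps becomes xd = 780 − 1.8(Ps − 55) = 879 - 1.8Ps. Setting this equal to supply: 879 - 1.8Ps = -177 + 5Ps, so Ps = 2640/17.
Buyers pay Pb = 2640/17 − 55 = 1705/17; x' = -177 + 5·(2640/17) = 10191/17.
Buyers' price falls by P* − Pb = 4785/34 − 1705/17 = 1375/34; sellers' price rises by Ps − P* = 2640/17 − 4785/34 = 495/34.
So producers capture (495/34)/55 = 9/34 of each unit of subsidy.

Producer share = 9/34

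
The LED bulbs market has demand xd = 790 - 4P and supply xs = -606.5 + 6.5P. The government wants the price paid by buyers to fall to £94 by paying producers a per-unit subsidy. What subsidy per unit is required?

At a buyer price of 94, quantity demanded is 790 − 4·94 = 414.
Sellers supply 414 only when they receive Ps with -606.5 + 6.5·Ps = 414, i.e. Ps = 157.
s = Ps − Pb = 157 − 94 = 63.

Required subsidy s = £63 per unit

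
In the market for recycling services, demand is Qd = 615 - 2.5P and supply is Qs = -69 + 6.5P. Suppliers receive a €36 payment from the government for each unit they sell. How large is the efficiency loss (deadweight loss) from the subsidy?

Deadweight loss = €1170

Pre-subsidy: 615 - 2.5P = -69 + 6.5P gives P* = 76, Q* = 425.
With the subsidy, sellers receive Ps = Pb + 36 for each unit, where Pb is the price buyers pay.
Supply in terms of Pb becomes Qs = -69 + 6.5(Pb + 36) = 165 + 6.5Pb. Setting this equal to demand: 615 - 2.5Pb = 165 + 6.5Pb, so Pb = 50.
Sellers receive Ps = 50 + 36 = 86; Q' = 615 − 2.5·50 = 490.
The subsidy expands output by 490 − 425 = 65 past the efficient level; on those units the gap between marginal cost and willingness to pay runs from 0 up to 36.
DWL = ½ × 36 × 65 = 1170.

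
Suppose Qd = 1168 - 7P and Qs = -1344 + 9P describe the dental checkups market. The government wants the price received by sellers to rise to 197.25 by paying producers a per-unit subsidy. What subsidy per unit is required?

At a seller price of 197.25, quantity supplied is -1344 + 9·197.25 = 431.25.
Buyers absorb 431.25 only when they pay Pb with 1168 − 7·Pb = 431.25, i.e. Pb = 105.25.
s = Ps − Pb = 197.25 − 105.25 = 92.

Required subsidy s = 92 per unit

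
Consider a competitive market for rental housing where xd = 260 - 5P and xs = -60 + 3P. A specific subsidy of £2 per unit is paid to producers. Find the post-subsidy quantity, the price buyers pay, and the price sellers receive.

x' = 63.75; buyers pay £39.25; sellers receive £41.25

Pre-subsidy: 260 - 5P = -60 + 3P gives P* = 40, x* = 60.
With the subsidy, sellers receive Ps = Pb + 2 for each unit, where Pb is the price buyers pay.
Supply in terms of Pb becomes xs = -60 + 3(Pb + 2) = -54 + 3Pb. Setting this equal to demand: 260 - 5Pb = -54 + 3Pb, so Pb = 39.25.
Sellers receive Ps = 39.25 + 2 = 41.25; x' = 260 − 5·39.25 = 63.75.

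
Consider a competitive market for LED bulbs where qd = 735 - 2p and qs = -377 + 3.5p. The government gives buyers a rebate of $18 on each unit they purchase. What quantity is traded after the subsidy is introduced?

Pre-subsidy: 735 - 2p = -377 + 3.5p gives p* = 2224/11, q* = 3637/11.
With the rebate, buyers effectively pay pb = ps − 18, where ps is the price sellers receive.
Demand in terms of ps becomes qd = 735 − 2(ps − 18) = 771 - 2ps. Setting this equal to supply: 771 - 2ps = -377 + 3.5ps, so ps = 2296/11.
Buyers pay pb = 2296/11 − 18 = 2098/11; q' = -377 + 3.5·(2296/11) = 3889/11.

q' = 3889/11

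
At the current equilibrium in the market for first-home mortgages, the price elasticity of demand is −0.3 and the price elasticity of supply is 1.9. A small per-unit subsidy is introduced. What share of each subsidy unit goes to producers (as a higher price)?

For a small subsidy around the equilibrium, the benefit split depends on the relative slopes, which at a point are proportional to the elasticities.
Buyer share = εs/(εs + |εd|) = 1.9/(1.9 + 0.3) = 19/22; seller share = |εd|/(εs + |εd|) = 3/22.
So producers capture 3/22 of the subsidy.

Producer share = 3/22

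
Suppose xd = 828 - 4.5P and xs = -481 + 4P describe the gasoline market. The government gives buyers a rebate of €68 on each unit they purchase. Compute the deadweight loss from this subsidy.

Pre-subsidy: 828 - 4.5P = -481 + 4P gives P* = 154, x* = 135.
With the rebate, buyers effectively pay Pb = Ps − 68, where Ps is the price sellers receive.
Demand in terms of Ps becomes xd = 828 − 4.5(Ps − 68) = 1134 - 4.5Ps. Setting this equal to supply: 1134 - 4.5Ps = -481 + 4Ps, so Ps = 190.
Buyers pay Pb = 190 − 68 = 122; x' = -481 + 4·190 = 279.
The subsidy expands output by 279 − 135 = 144 past the efficient level; on those units the gap between marginal cost and willingness to pay runs from 0 up to 68.
DWL = ½ × 68 × 144 = 4896.

Deadweight loss = €4896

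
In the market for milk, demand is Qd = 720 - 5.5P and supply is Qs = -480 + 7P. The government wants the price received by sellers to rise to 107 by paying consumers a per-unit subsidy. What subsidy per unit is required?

At a seller price of 107, quantity supplied is -480 + 7·107 = 269.
Buyers absorb 269 only when they pay Pb with 720 − 5.5·Pb = 269, i.e. Pb = 82.
s = Ps − Pb = 107 − 82 = 25.

Required subsidy s = 25 per unit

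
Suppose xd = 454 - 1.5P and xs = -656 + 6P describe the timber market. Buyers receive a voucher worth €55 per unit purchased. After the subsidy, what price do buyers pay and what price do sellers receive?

Buyers pay €104; sellers receive €159

Pre-subsidy: 454 - 1.5P = -656 + 6P gives P* = 148, x* = 232.
With the rebate, buyers effectively pay Pb = Ps − 55, where Ps is the price sellers receive.
Demand in terms of Ps becomes xd = 454 − 1.5(Ps − 55) = 536.5 - 1.5Ps. Setting this equal to supply: 536.5 - 1.5Ps = -656 + 6Ps, so Ps = 159.
Buyers pay Pb = 159 − 55 = 104; x' = -656 + 6·159 = 298.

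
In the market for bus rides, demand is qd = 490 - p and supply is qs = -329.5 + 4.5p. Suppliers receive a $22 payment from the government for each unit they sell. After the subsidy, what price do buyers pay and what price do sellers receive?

Pre-subsidy: 490 - p = -329.5 + 4.5p gives p* = 149, q* = 341.
With the subsidy, sellers receive ps = pb + 22 for each unit, where pb is the price buyers pay.
Supply in terms of pb becomes qs = -329.5 + 4.5(pb + 22) = -230.5 + 4.5pb. Setting this equal to demand: 490 - pb = -230.5 + 4.5pb, so pb = 131.
Sellers receive ps = 131 + 22 = 153; q' = 490 − 1·131 = 359.

Buyers pay $131; sellers receive $153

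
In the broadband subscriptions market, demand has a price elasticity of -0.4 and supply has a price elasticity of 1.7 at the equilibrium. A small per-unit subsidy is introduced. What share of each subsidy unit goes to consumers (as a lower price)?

For a small subsidy around the equilibrium, the benefit split depends on the relative slopes, which at a point are proportional to the elasticities.
Buyer share = εs/(εs + |εd|) = 1.7/(1.7 + 0.4) = 17/21; seller share = |εd|/(εs + |εd|) = 4/21.

Consumer share = 17/21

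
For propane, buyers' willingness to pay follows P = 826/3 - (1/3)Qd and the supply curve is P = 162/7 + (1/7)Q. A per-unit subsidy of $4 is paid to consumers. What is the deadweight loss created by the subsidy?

Pre-subsidy: 826/3 - (1/3)Q = 162/7 + (1/7)Q gives Q* = 529.6 and P* = 98.8.
With the rebate, buyers effectively pay Pb = Ps − 4, where Ps is the price sellers receive.
On the curves, Pb = 826/3 - (1/3)Q and Ps = 162/7 + (1/7)Q; the wedge Ps − Pb = 4 gives 162/7 + (1/7)Q − (826/3 - (1/3)Q) = 4, so Q' = 538.
Then Pb = 826/3 − (1/3)·538 = 96 and Ps = 162/7 + (1/7)·538 = 100.
The subsidy expands output by 538 − 529.6 = 8.4 past the efficient level; on those units the gap between marginal cost and willingness to pay runs from 0 up to 4.
DWL = ½ × 4 × 8.4 = 16.8.

Deadweight loss = $16.8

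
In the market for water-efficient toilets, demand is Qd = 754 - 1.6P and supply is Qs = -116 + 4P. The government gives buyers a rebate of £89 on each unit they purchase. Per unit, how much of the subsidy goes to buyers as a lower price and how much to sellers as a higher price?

Pre-subsidy: 754 - 1.6P = -116 + 4P gives P* = 2175/14, Q* = 3538/7.
With the rebate, buyers effectively pay Pb = Ps − 89, where Ps is the price sellers receive.
Demand in terms of Ps becomes Qd = 754 − 1.6(Ps − 89) = 896.4 - 1.6Ps. Setting this equal to supply: 896.4 - 1.6Ps = -116 + 4Ps, so Ps = 2531/14.
Buyers pay Pb = 2531/14 − 89 = 1285/14; Q' = -116 + 4·(2531/14) = 4250/7.
Buyers' price falls by P* − Pb = 2175/14 − 1285/14 = 445/7; sellers' price rises by Ps − P* = 2531/14 − 2175/14 = 178/7.

Buyers gain 445/7 per unit; sellers gain 178/7 per unit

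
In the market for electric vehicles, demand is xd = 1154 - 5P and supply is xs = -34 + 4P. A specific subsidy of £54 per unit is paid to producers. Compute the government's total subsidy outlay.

Government cost = £33156

Pre-subsidy: 1154 - 5P = -34 + 4P gives P* = 132, x* = 494.
With the subsidy, sellers receive Ps = Pb + 54 for each unit, where Pb is the price buyers pay.
Supply in terms of Pb becomes xs = -34 + 4(Pb + 54) = 182 + 4Pb. Setting this equal to demand: 1154 - 5Pb = 182 + 4Pb, so Pb = 108.
Sellers receive Ps = 108 + 54 = 162; x' = 1154 − 5·108 = 614.
Government outlay = subsidy × quantity = 54 × 614 = 33156.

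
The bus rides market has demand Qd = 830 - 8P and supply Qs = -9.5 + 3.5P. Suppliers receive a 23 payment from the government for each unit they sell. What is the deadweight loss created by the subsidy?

Deadweight loss = 644

Pre-subsidy: 830 - 8P = -9.5 + 3.5P gives P* = 73, Q* = 246.
With the subsidy, sellers receive Ps = Pb + 23 for each unit, where Pb is the price buyers pay.
Supply in terms of Pb becomes Qs = -9.5 + 3.5(Pb + 23) = 71 + 3.5Pb. Setting this equal to demand: 830 - 8Pb = 71 + 3.5Pb, so Pb = 66.
Sellers receive Ps = 66 + 23 = 89; Q' = 830 − 8·66 = 302.
The subsidy expands output by 302 − 246 = 56 past the efficient level; on those units the gap between marginal cost and willingness to pay runs from 0 up to 23.
DWL = ½ × 23 × 56 = 644.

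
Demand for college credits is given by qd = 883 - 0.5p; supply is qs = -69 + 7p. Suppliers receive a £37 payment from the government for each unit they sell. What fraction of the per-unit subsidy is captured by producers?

Producer share = 1/15

Pre-subsidy: 883 - 0.5p = -69 + 7p gives p* = 1904/15, q* = 12293/15.
With the subsidy, sellers receive ps = pb + 37 for each unit, where pb is the price buyers pay.
Supply in terms of pb becomes qs = -69 + 7(pb + 37) = 190 + 7pb. Setting this equal to demand: 883 - 0.5pb = 190 + 7pb, so pb = 92.4.
Sellers receive ps = 92.4 + 37 = 129.4; q' = 883 − 0.5·92.4 = 836.8.
Buyers' price falls by p* − pb = 1904/15 − 92.4 = 518/15; sellers' price rises by ps − p* = 129.4 − 1904/15 = 37/15.
So producers capture (37/15)/37 = 1/15 of each unit of subsidy.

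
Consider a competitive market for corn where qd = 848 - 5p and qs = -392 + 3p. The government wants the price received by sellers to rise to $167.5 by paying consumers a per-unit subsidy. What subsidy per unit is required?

At a seller price of 167.5, quantity supplied is -392 + 3·167.5 = 110.5.
Buyers absorb 110.5 only when they pay pb with 848 − 5·pb = 110.5, i.e. pb = 147.5.
s = ps − pb = 167.5 − 147.5 = 20.

Required subsidy s = $20 per unit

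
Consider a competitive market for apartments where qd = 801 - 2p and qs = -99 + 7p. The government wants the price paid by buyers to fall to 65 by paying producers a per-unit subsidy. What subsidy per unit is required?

At a buyer price of 65, quantity demanded is 801 − 2·65 = 671.
Sellers supply 671 only when they receive ps with -99 + 7·ps = 671, i.e. ps = 110.
s = ps − pb = 110 − 65 = 45.

Required subsidy s = 45 per unit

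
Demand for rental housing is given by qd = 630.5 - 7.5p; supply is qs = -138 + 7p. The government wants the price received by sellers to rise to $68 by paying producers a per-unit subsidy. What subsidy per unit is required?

At a seller price of 68, quantity supplied is -138 + 7·68 = 338.
Buyers absorb 338 only when they pay pb with 630.5 − 7.5·pb = 338, i.e. pb = 39.
s = ps − pb = 68 − 39 = 29.

Required subsidy s = $29 per unit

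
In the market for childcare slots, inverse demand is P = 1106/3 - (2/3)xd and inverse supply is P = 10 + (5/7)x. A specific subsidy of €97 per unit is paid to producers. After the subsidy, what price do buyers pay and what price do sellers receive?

Buyers pay 4312/29; sellers receive 7125/29

Pre-subsidy: 1106/3 - (2/3)x = 10 + (5/7)x gives x* = 7532/29 and P* = 5670/29.
With the subsidy, sellers receive Ps = Pb + 97 for each unit, where Pb is the price buyers pay.
On the curves, Pb = 1106/3 - (2/3)x and Ps = 10 + (5/7)x; the wedge Ps − Pb = 97 gives 10 + (5/7)x − (1106/3 - (2/3)x) = 97, so x' = 9569/29.
Then Pb = 1106/3 − (2/3)·(9569/29) = 4312/29 and Ps = 10 + (5/7)·(9569/29) = 7125/29.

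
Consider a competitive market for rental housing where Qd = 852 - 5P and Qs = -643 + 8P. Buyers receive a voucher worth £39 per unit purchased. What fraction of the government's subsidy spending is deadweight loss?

Pre-subsidy: 852 - 5P = -643 + 8P gives P* = 115, Q* = 277.
With the rebate, buyers effectively pay Pb = Ps − 39, where Ps is the price sellers receive.
Demand in terms of Ps becomes Qd = 852 − 5(Ps − 39) = 1047 - 5Ps. Setting this equal to supply: 1047 - 5Ps = -643 + 8Ps, so Ps = 130.
Buyers pay Pb = 130 − 39 = 91; Q' = -643 + 8·130 = 397.
ΔCS = ½(277 + 397)(115 − 91) = 8088; ΔPS = ½(277 + 397)(130 − 115) = 5055.
Government spending = 39 × 397 = 15483.
DWL = ½ × 39 × (397 − 277) = 2340; fraction = 2340 / 15483 = 60/397.

DWL / government spending = 60/397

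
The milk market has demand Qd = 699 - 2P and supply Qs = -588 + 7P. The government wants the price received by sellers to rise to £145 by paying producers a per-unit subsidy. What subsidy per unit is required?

At a seller price of 145, quantity supplied is -588 + 7·145 = 427.
Buyers absorb 427 only when they pay Pb with 699 − 2·Pb = 427, i.e. Pb = 136.
s = Ps − Pb = 145 − 136 = 9.

Required subsidy s = £9 per unit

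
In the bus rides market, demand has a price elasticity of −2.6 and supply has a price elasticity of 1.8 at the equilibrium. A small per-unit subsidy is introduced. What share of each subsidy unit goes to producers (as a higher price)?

Producer share = 13/22

For a small subsidy around the equilibrium, the benefit split depends on the relative slopes, which at a point are proportional to the elasticities.
Buyer share = εs/(εs + |εd|) = 1.8/(1.8 + 2.6) = 9/22; seller share = |εd|/(εs + |εd|) = 13/22.
So producers capture 13/22 of the subsidy.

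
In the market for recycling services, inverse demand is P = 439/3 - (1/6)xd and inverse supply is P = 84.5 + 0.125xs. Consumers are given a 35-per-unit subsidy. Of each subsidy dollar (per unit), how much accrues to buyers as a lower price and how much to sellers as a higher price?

Buyers gain 20 per unit; sellers gain 15 per unit

Pre-subsidy: 439/3 - (1/6)x = 84.5 + 0.125x gives x* = 212 and P* = 111.
With the rebate, buyers effectively pay Pb = Ps − 35, where Ps is the price sellers receive.
On the curves, Pb = 439/3 - (1/6)x and Ps = 84.5 + 0.125x; the wedge Ps − Pb = 35 gives 84.5 + 0.125x − (439/3 - (1/6)x) = 35, so x' = 332.
Then Pb = 439/3 − (1/6)·332 = 91 and Ps = 84.5 + 0.125·332 = 126.
Buyers' price falls by P* − Pb = 111 − 91 = 20; sellers' price rises by Ps − P* = 126 − 111 = 15.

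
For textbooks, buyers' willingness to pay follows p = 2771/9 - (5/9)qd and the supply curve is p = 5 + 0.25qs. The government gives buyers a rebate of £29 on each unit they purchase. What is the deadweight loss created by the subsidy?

Deadweight loss = £522

Pre-subsidy: 2771/9 - (5/9)q = 5 + 0.25q gives q* = 376 and p* = 99.
With the rebate, buyers effectively pay pb = ps − 29, where ps is the price sellers receive.
On the curves, pb = 2771/9 - (5/9)q and ps = 5 + 0.25q; the wedge ps − pb = 29 gives 5 + 0.25q − (2771/9 - (5/9)q) = 29, so q' = 412.
Then pb = 2771/9 − (5/9)·412 = 79 and ps = 5 + 0.25·412 = 108.
The subsidy expands output by 412 − 376 = 36 past the efficient level; on those units the gap between marginal cost and willingness to pay runs from 0 up to 29.
DWL = ½ × 29 × 36 = 522.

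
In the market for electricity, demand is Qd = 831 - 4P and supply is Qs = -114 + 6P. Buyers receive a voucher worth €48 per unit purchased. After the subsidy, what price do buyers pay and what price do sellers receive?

Buyers pay €65.7; sellers receive €113.7

Pre-subsidy: 831 - 4P = -114 + 6P gives P* = 94.5, Q* = 453.
With the rebate, buyers effectively pay Pb = Ps − 48, where Ps is the price sellers receive.
Demand in terms of Ps becomes Qd = 831 − 4(Ps − 48) = 1023 - 4Ps. Setting this equal to supply: 1023 - 4Ps = -114 + 6Ps, so Ps = 113.7.
Buyers pay Pb = 113.7 − 48 = 65.7; Q' = -114 + 6·113.7 = 568.2.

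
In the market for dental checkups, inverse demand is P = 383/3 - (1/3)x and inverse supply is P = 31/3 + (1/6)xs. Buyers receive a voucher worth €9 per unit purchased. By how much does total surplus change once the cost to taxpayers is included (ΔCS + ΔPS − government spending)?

Net change in total surplus = -€81

Pre-subsidy: 383/3 - (1/3)x = 31/3 + (1/6)x gives x* = 704/3 and P* = 445/9.
With the rebate, buyers effectively pay Pb = Ps − 9, where Ps is the price sellers receive.
On the curves, Pb = 383/3 - (1/3)x and Ps = 31/3 + (1/6)x; the wedge Ps − Pb = 9 gives 31/3 + (1/6)x − (383/3 - (1/3)x) = 9, so x' = 758/3.
Then Pb = 383/3 − (1/3)·(758/3) = 391/9 and Ps = 31/3 + (1/6)·(758/3) = 472/9.
ΔCS = ½(704/3 + 758/3)(445/9 − 391/9) = 1462; ΔPS = ½(704/3 + 758/3)(472/9 − 445/9) = 731.
Government spending = 9 × 758/3 = 2274.
Net change = 1462 + 731 − 2274 = -81. The loss equals the DWL triangle ½·9·18.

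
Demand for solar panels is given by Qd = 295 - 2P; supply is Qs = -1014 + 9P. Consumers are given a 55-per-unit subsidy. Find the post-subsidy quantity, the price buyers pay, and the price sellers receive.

Pre-subsidy: 295 - 2P = -1014 + 9P gives P* = 119, Q* = 57.
With the rebate, buyers effectively pay Pb = Ps − 55, where Ps is the price sellers receive.
Demand in terms of Ps becomes Qd = 295 − 2(Ps − 55) = 405 - 2Ps. Setting this equal to supply: 405 - 2Ps = -1014 + 9Ps, so Ps = 129.
Buyers pay Pb = 129 − 55 = 74; Q' = -1014 + 9·129 = 147.

Q' = 147; buyers pay 74; sellers receive 129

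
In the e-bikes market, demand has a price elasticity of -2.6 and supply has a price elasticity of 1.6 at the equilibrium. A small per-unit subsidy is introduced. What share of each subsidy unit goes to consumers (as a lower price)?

Consumer share = 8/21

For a small subsidy around the equilibrium, the benefit split depends on the relative slopes, which at a point are proportional to the elasticities.
Buyer share = εs/(εs + |εd|) = 1.6/(1.6 + 2.6) = 8/21; seller share = |εd|/(εs + |εd|) = 13/21.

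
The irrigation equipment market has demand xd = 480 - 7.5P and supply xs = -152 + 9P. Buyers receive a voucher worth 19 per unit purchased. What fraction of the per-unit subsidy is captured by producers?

Pre-subsidy: 480 - 7.5P = -152 + 9P gives P* = 1264/33, x* = 2120/11.
With the rebate, buyers effectively pay Pb = Ps − 19, where Ps is the price sellers receive.
Demand in terms of Ps becomes xd = 480 − 7.5(Ps − 19) = 622.5 - 7.5Ps. Setting this equal to supply: 622.5 - 7.5Ps = -152 + 9Ps, so Ps = 1549/33.
Buyers pay Pb = 1549/33 − 19 = 922/33; x' = -152 + 9·(1549/33) = 2975/11.
Buyers' price falls by P* − Pb = 1264/33 − 922/33 = 114/11; sellers' price rises by Ps − P* = 1549/33 − 1264/33 = 95/11.
So producers capture (95/11)/19 = 5/11 of each unit of subsidy.

Producer share = 5/11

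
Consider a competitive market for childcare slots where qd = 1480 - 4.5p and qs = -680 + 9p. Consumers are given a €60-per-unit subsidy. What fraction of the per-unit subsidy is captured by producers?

Pre-subsidy: 1480 - 4.5p = -680 + 9p gives p* = 160, q* = 760.
With the rebate, buyers effectively pay pb = ps − 60, where ps is the price sellers receive.
Demand in terms of ps becomes qd = 1480 − 4.5(ps − 60) = 1750 - 4.5ps. Setting this equal to supply: 1750 - 4.5ps = -680 + 9ps, so ps = 180.
Buyers pay pb = 180 − 60 = 120; q' = -680 + 9·180 = 940.
Buyers' price falls by p* − pb = 160 − 120 = 40; sellers' price rises by ps − p* = 180 − 160 = 20.
So producers capture 20/60 = 1/3 of each unit of subsidy.

Producer share = 1/3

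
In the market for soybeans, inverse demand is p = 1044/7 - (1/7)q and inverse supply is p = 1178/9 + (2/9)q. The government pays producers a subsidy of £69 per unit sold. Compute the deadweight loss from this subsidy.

Pre-subsidy: 1044/7 - (1/7)q = 1178/9 + (2/9)q gives q* = 50 and p* = 142.
With the subsidy, sellers receive ps = pb + 69 for each unit, where pb is the price buyers pay.
On the curves, pb = 1044/7 - (1/7)q and ps = 1178/9 + (2/9)q; the wedge ps − pb = 69 gives 1178/9 + (2/9)q − (1044/7 - (1/7)q) = 69, so q' = 239.
Then pb = 1044/7 − (1/7)·239 = 115 and ps = 1178/9 + (2/9)·239 = 184.
The subsidy expands output by 239 − 50 = 189 past the efficient level; on those units the gap between marginal cost and willingness to pay runs from 0 up to 69.
DWL = ½ × 69 × 189 = 6520.5.

Deadweight loss = £6520.5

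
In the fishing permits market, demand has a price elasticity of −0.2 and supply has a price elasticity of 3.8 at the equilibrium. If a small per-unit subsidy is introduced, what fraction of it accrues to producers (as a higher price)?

For a small subsidy around the equilibrium, the benefit split depends on the relative slopes, which at a point are proportional to the elasticities.
Buyer share = εs/(εs + |εd|) = 3.8/(3.8 + 0.2) = 0.95; seller share = |εd|/(εs + |εd|) = 0.05.
So producers capture 0.05 of the subsidy.

Producer share = 0.05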